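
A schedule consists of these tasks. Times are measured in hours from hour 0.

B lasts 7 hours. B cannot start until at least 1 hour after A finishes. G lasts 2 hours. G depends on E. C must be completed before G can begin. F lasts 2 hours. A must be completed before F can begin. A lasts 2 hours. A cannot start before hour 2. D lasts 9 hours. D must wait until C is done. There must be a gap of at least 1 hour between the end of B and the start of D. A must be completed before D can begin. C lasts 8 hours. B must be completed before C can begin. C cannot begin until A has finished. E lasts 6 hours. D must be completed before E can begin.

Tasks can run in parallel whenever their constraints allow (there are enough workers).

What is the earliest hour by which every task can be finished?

37

A cannot begin until its own release at hour 2. It runs from hour 2 to 2 + 2 = hour 4.
F waits on A (finishes hour 4), so it starts at hour 4 and finishes at 4 + 2 = hour 6.
B cannot begin until A (finishes hour 4, plus 1-hour gap → hour 5). It runs from hour 5 to 5 + 7 = hour 12.
C has to wait for B (finishes hour 12); A (finishes hour 4). The latest of these is hour 12, so C runs hour 12 to 12 + 8 = hour 20.
D needs all of C (finishes hour 20); B (finishes hour 12, plus 1-hour gap → hour 13); A (finishes hour 4). That puts its earliest start at hour 20; it finishes at 20 + 9 = hour 29.
E waits on D (finishes hour 29), so it starts at hour 29 and finishes at 29 + 6 = hour 35.
G has to wait for E (finishes hour 35); C (finishes hour 20). The latest of these is hour 35, so G runs hour 35 to 35 + 2 = hour 37.
All tasks are finished once the last one completes. Finish times: A at 4, B at 12, C at 20, D at 29, E at 35, F at 6, G at 37. The latest is hour 37.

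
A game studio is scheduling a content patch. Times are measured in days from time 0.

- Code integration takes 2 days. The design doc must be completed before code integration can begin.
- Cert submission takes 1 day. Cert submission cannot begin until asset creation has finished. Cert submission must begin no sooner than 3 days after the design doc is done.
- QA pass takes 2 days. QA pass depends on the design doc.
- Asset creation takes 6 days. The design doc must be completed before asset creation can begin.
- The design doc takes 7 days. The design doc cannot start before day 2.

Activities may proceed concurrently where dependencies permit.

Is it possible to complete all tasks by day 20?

Yes

After its own release at day 2, the design doc can start at day 2 and finishes at day 9.
After the design doc (finishes day 9), QA pass can start at day 9 and finishes at day 11.
After the design doc (finishes day 9), code integration can start at day 9 and finishes at day 11.
After the design doc (finishes day 9), asset creation can start at day 9 and finishes at day 15.
Cert submission cannot start until asset creation (finishes day 15); the design doc (finishes day 9, plus 3-day gap → day 12). The controlling bound is day 15, so cert submission finishes at 15 + 1 = day 16.
Every task is finished by day 16, which is no later than the deadline of 20, so the schedule is feasible.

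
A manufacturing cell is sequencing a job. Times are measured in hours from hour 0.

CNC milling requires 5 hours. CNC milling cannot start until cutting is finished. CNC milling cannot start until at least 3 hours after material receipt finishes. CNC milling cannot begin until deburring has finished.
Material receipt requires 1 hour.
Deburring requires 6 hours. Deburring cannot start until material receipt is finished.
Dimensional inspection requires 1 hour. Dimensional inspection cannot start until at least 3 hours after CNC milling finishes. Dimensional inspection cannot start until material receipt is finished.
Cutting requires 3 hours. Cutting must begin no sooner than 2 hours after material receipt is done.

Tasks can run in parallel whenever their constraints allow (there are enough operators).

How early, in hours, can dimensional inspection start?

Nothing blocks material receipt, so it runs from hour 0 to hour 1.
Deburring waits on material receipt (finishes hour 1), so it starts at hour 1 and finishes at 1 + 6 = hour 7.
Cutting waits on material receipt (finishes hour 1, plus 2-hour gap → hour 3), so it starts at hour 3 and finishes at 3 + 3 = hour 6.
CNC milling has to wait for cutting (finishes hour 6); material receipt (finishes hour 1, plus 3-hour gap → hour 4); deburring (finishes hour 7). The latest of these is hour 7, so CNC milling runs hour 7 to 7 + 5 = hour 12.
Dimensional inspection waits on CNC milling (finishes hour 12, plus 3-hour gap → hour 15); material receipt (finishes hour 1). The latest of these is hour 15, which is the earliest dimensional inspection can start.

15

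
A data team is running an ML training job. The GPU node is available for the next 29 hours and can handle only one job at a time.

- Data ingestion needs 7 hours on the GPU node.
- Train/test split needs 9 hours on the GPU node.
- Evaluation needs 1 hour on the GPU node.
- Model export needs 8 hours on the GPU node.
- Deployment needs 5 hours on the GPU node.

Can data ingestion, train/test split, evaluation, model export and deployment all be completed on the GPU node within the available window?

Running back to back, the jobs need 7 + 9 + 1 + 8 + 5 = 30 hours on the GPU node.
Since 30 > 29, they cannot all fit.

No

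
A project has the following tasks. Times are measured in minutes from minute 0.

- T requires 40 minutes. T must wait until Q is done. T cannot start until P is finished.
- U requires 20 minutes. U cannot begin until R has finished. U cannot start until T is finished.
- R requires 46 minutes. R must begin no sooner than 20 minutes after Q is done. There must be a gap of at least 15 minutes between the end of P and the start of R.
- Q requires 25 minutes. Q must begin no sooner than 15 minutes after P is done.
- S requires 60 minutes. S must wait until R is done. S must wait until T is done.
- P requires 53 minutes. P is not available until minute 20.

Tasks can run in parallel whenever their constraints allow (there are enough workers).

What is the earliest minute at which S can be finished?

P cannot begin until its own release at minute 20. It runs from minute 20 to 20 + 53 = minute 73.
After P (finishes minute 73, plus 15-minute gap → minute 88), Q can start at minute 88 and finishes at minute 113.
For T: Q (finishes minute 113); P (finishes minute 73). Taking the maximum gives a start of minute 113, and it finishes at 113 + 40 = minute 153.
For R: Q (finishes minute 113, plus 20-minute gap → minute 133); P (finishes minute 73, plus 15-minute gap → minute 88). Taking the maximum gives a start of minute 133, and it finishes at 133 + 46 = minute 179.
For S: R (finishes minute 179); T (finishes minute 153). Taking the maximum gives a start of minute 179, and it finishes at 179 + 60 = minute 239.

239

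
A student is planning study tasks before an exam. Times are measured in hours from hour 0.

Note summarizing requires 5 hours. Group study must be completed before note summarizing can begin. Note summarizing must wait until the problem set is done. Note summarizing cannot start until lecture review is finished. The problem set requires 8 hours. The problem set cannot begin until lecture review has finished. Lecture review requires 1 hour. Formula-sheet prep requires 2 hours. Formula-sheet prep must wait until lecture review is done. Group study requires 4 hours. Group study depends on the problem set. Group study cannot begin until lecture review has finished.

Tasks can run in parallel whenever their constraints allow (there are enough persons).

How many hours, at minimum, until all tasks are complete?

18

Nothing blocks lecture review, so it runs from hour 0 to hour 1.
After lecture review (finishes hour 1), formula-sheet prep can start at hour 1 and finishes at hour 3.
After lecture review (finishes hour 1), the problem set can start at hour 1 and finishes at hour 9.
Group study needs all of the problem set (finishes hour 9); lecture review (finishes hour 1). That puts its earliest start at hour 9; it finishes at 9 + 4 = hour 13.
Note summarizing needs all of group study (finishes hour 13); the problem set (finishes hour 9); lecture review (finishes hour 1). That puts its earliest start at hour 13; it finishes at 13 + 5 = hour 18.
All tasks are finished once the last one completes. Finish times: Lecture review at 1, The problem set at 9, Group study at 13, Note summarizing at 18, Formula-sheet prep at 3. The latest is hour 18.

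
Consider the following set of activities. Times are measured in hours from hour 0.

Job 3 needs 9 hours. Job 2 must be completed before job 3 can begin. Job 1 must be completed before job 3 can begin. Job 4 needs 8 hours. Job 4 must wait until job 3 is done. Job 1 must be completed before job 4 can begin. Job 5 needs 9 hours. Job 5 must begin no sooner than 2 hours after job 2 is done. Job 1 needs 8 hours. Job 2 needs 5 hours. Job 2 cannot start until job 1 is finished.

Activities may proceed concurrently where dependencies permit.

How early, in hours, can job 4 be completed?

Job 1 can start immediately at hour 0; it finishes at hour 8.
After job 1 (finishes hour 8), job 2 can start at hour 8 and finishes at hour 13.
Job 3 needs all of job 2 (finishes hour 13); job 1 (finishes hour 8). That puts its earliest start at hour 13; it finishes at 13 + 9 = hour 22.
Job 4 has to wait for job 3 (finishes hour 22); job 1 (finishes hour 8). The latest of these is hour 22, so job 4 runs hour 22 to 22 + 8 = hour 30.

30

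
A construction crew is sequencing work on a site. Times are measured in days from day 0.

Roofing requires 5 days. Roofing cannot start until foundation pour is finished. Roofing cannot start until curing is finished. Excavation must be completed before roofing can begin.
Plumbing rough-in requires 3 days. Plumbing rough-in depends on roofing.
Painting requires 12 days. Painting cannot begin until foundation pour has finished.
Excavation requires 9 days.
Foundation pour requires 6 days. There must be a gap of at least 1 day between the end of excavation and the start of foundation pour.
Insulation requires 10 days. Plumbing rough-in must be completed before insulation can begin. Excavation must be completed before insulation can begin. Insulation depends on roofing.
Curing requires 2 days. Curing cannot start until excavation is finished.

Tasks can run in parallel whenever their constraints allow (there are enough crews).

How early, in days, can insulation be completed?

Excavation has no prerequisites, so it starts at day 0 and finishes at day 9.
After excavation (finishes day 9), curing can start at day 9 and finishes at day 11.
After excavation (finishes day 9, plus 1-day gap → day 10), foundation pour can start at day 10 and finishes at day 16.
Roofing cannot start until foundation pour (finishes day 16); curing (finishes day 11); excavation (finishes day 9). The controlling bound is day 16, so roofing finishes at 16 + 5 = day 21.
After roofing (finishes day 21), plumbing rough-in can start at day 21 and finishes at day 24.
Insulation has to wait for plumbing rough-in (finishes day 24); excavation (finishes day 9); roofing (finishes day 21). The latest of these is day 24, so insulation runs day 24 to 24 + 10 = day 34.

34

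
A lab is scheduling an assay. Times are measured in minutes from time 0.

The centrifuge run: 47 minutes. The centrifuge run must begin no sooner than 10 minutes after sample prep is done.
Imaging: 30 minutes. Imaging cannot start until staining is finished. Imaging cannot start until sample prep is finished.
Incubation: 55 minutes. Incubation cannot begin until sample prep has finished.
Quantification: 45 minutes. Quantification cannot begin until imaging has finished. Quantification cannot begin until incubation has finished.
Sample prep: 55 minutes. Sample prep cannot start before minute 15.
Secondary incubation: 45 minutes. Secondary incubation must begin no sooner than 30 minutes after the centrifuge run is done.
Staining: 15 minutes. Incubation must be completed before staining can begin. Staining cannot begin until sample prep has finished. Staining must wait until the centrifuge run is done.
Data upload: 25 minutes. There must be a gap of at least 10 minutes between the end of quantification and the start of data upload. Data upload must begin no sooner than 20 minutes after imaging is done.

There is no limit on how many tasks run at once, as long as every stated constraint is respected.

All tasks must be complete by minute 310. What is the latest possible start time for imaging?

200

Nothing follows data upload; the deadline of minute 310 is its only limit. It must start by 310 − 25 = minute 285.
Quantification must finish before data upload (must start by minute 285, minus 10-minute gap → minute 275). With a 45-minute duration, quantification must start by 275 − 45 = minute 230.
Imaging feeds quantification (must start by minute 230); data upload (must start by minute 285, minus 20-minute gap → minute 265). Taking the minimum, imaging must finish by minute 230 and start by 230 − 30 = minute 200.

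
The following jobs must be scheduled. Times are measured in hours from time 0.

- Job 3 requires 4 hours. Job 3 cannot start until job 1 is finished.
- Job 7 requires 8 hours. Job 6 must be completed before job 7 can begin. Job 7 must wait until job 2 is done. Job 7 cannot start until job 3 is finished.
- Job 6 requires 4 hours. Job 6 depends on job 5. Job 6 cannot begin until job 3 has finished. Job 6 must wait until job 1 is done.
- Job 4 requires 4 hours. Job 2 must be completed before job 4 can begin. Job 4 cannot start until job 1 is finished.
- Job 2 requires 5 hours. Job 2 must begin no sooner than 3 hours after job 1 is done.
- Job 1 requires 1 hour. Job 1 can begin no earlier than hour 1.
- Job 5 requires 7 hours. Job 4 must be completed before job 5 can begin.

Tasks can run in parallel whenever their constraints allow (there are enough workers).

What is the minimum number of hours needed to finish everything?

33

Job 1 cannot begin until its own release at hour 1. It runs from hour 1 to 1 + 1 = hour 2.
After job 1 (finishes hour 2), job 3 can start at hour 2 and finishes at hour 6.
After job 1 (finishes hour 2, plus 3-hour gap → hour 5), job 2 can start at hour 5 and finishes at hour 10.
Job 4 needs all of job 2 (finishes hour 10); job 1 (finishes hour 2). That puts its earliest start at hour 10; it finishes at 10 + 4 = hour 14.
Job 5 waits on job 4 (finishes hour 14), so it starts at hour 14 and finishes at 14 + 7 = hour 21.
Job 6 cannot start until job 5 (finishes hour 21); job 3 (finishes hour 6); job 1 (finishes hour 2). The controlling bound is hour 21, so job 6 finishes at 21 + 4 = hour 25.
Job 7 has to wait for job 6 (finishes hour 25); job 2 (finishes hour 10); job 3 (finishes hour 6). The latest of these is hour 25, so job 7 runs hour 25 to 25 + 8 = hour 33.
All tasks are finished once the last one completes. Finish times: Job 1 at 2, Job 2 at 10, Job 3 at 6, Job 4 at 14, Job 5 at 21, Job 6 at 25, Job 7 at 33. The latest is hour 33.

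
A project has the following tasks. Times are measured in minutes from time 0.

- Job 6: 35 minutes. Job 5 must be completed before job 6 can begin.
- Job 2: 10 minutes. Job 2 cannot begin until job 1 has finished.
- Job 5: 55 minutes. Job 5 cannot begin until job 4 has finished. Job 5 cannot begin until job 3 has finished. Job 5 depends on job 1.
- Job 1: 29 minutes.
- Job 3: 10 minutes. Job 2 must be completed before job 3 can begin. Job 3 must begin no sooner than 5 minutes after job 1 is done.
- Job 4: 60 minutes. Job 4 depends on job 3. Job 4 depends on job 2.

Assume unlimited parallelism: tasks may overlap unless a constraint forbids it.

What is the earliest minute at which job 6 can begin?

Job 1 has no prerequisites, so it starts at minute 0 and finishes at minute 29.
After job 1 (finishes minute 29), job 2 can start at minute 29 and finishes at minute 39.
For job 3: job 2 (finishes minute 39); job 1 (finishes minute 29, plus 5-minute gap → minute 34). Taking the maximum gives a start of minute 39, and it finishes at 39 + 10 = minute 49.
Job 4 cannot start until job 3 (finishes minute 49); job 2 (finishes minute 39). The controlling bound is minute 49, so job 4 finishes at 49 + 60 = minute 109.
Job 5 cannot start until job 4 (finishes minute 109); job 3 (finishes minute 49); job 1 (finishes minute 29). The controlling bound is minute 109, so job 5 finishes at 109 + 55 = minute 164.
Job 6 waits on job 5 (finishes minute 164), so the earliest it can start is minute 164.

164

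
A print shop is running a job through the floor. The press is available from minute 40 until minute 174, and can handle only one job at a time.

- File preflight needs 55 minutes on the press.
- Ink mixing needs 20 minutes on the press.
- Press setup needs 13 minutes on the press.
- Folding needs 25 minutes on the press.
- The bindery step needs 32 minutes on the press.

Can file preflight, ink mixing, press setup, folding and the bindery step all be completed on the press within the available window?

The press window is 174 − 40 = 134 minutes.
Running back to back, the jobs need 55 + 20 + 13 + 25 + 32 = 145 minutes on the press.
Since 145 > 134, they cannot all fit.

No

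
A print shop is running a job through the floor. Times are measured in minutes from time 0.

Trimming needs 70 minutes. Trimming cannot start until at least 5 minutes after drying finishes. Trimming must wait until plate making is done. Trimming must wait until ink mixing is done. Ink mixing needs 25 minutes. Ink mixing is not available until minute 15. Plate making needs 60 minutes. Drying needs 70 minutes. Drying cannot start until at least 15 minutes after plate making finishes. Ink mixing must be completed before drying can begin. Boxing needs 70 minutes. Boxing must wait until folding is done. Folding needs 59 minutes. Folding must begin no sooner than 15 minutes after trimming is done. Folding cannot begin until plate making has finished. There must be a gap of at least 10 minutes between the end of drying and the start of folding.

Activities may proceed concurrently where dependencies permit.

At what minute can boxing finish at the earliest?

364

Ink mixing cannot begin until its own release at minute 15. It runs from minute 15 to 15 + 25 = minute 40.
Nothing blocks plate making, so it runs from minute 0 to minute 60.
For drying: plate making (finishes minute 60, plus 15-minute gap → minute 75); ink mixing (finishes minute 40). Taking the maximum gives a start of minute 75, and it finishes at 75 + 70 = minute 145.
Trimming needs all of drying (finishes minute 145, plus 5-minute gap → minute 150); plate making (finishes minute 60); ink mixing (finishes minute 40). That puts its earliest start at minute 150; it finishes at 150 + 70 = minute 220.
Folding has to wait for trimming (finishes minute 220, plus 15-minute gap → minute 235); plate making (finishes minute 60); drying (finishes minute 145, plus 10-minute gap → minute 155). The latest of these is minute 235, so folding runs minute 235 to 235 + 59 = minute 294.
Boxing cannot begin until folding (finishes minute 294). It runs from minute 294 to 294 + 70 = minute 364.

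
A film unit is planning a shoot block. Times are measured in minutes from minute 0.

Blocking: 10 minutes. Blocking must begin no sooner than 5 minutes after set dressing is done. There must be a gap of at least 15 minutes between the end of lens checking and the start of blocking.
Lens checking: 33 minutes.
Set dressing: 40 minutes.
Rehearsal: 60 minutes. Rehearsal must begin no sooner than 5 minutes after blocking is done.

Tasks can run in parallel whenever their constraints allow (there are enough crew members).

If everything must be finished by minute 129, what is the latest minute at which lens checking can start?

Rehearsal must finish by minute 129; it takes 60 minutes, so it must start by 129 − 60 = minute 69.
Blocking feeds into rehearsal (must start by minute 69, minus 5-minute gap → minute 64); so blocking must finish by minute 64 and therefore start by minute 54.
Since blocking (must start by minute 54, minus 15-minute gap → minute 39) depends on it, lens checking must finish by minute 39. Backing off its 33-minute duration gives a latest start of minute 6.

6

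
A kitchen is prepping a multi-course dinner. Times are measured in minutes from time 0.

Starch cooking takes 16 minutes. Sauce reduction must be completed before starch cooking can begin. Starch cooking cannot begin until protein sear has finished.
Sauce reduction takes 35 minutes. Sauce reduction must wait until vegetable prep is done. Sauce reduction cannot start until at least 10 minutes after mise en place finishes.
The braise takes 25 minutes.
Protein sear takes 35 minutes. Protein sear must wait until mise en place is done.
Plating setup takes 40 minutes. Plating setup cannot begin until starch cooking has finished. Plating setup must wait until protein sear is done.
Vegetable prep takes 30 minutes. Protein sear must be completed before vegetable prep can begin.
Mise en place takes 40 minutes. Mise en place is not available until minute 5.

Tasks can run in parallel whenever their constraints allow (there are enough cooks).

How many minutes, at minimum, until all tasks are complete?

201

Nothing blocks the braise, so it runs from minute 0 to minute 25.
Mise en place waits on its own release at minute 5, so it starts at minute 5 and finishes at 5 + 40 = minute 45.
After mise en place (finishes minute 45), protein sear can start at minute 45 and finishes at minute 80.
Vegetable prep waits on protein sear (finishes minute 80), so it starts at minute 80 and finishes at 80 + 30 = minute 110.
Sauce reduction has to wait for vegetable prep (finishes minute 110); mise en place (finishes minute 45, plus 10-minute gap → minute 55). The latest of these is minute 110, so sauce reduction runs minute 110 to 110 + 35 = minute 145.
Starch cooking needs all of sauce reduction (finishes minute 145); protein sear (finishes minute 80). That puts its earliest start at minute 145; it finishes at 145 + 16 = minute 161.
Plating setup needs all of starch cooking (finishes minute 161); protein sear (finishes minute 80). That puts its earliest start at minute 161; it finishes at 161 + 40 = minute 201.
All tasks are finished once the last one completes. Finish times: Mise en place at 45, The braise at 25, Protein sear at 80, Vegetable prep at 110, Sauce reduction at 145, Starch cooking at 161, Plating setup at 201. The latest is minute 201.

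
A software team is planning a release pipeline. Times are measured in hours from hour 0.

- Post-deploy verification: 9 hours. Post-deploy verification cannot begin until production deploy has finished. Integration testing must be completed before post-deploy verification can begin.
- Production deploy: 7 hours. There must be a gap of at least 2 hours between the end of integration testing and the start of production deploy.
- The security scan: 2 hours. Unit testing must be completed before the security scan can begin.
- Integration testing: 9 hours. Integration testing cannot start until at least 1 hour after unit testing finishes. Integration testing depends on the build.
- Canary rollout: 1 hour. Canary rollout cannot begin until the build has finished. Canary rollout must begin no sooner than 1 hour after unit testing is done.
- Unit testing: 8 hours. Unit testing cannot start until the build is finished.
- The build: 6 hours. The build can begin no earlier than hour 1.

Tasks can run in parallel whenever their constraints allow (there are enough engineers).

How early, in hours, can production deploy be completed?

After its own release at hour 1, the build can start at hour 1 and finishes at hour 7.
Unit testing cannot begin until the build (finishes hour 7). It runs from hour 7 to 7 + 8 = hour 15.
For integration testing: unit testing (finishes hour 15, plus 1-hour gap → hour 16); the build (finishes hour 7). Taking the maximum gives a start of hour 16, and it finishes at 16 + 9 = hour 25.
Production deploy cannot begin until integration testing (finishes hour 25, plus 2-hour gap → hour 27). It runs from hour 27 to 27 + 7 = hour 34.

34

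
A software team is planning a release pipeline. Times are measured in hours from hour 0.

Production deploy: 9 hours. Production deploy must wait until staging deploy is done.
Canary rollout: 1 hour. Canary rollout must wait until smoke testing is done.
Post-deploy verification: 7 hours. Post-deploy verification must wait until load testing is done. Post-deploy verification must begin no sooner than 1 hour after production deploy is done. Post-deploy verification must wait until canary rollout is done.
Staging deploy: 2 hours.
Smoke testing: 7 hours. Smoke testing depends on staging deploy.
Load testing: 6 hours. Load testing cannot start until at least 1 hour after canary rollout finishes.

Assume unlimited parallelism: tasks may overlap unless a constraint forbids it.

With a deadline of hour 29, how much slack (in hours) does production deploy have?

10

Staging deploy can start immediately at hour 0; it finishes at hour 2.
Production deploy cannot begin until staging deploy (finishes hour 2). It runs from hour 2 to 2 + 9 = hour 11.

Working backward from the deadline:
To finish by hour 29, post-deploy verification (duration 7) must start no later than hour 22.
Production deploy feeds into post-deploy verification (must start by hour 22, minus 1-hour gap → hour 21); so production deploy must finish by hour 21 and therefore start by hour 12.
So production deploy can start as early as hour 2 and as late as hour 12, giving 12 − 2 = 10 hours of slack.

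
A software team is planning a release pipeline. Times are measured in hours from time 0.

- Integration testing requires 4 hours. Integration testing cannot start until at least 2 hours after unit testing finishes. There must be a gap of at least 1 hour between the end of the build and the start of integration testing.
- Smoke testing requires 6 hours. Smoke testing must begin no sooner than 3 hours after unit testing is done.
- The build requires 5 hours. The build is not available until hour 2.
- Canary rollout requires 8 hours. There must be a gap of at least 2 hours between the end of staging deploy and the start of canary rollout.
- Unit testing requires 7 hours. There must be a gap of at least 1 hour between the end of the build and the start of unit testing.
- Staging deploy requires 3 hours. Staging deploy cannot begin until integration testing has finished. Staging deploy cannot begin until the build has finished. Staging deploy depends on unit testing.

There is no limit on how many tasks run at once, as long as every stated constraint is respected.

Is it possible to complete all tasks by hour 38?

After its own release at hour 2, the build can start at hour 2 and finishes at hour 7.
After the build (finishes hour 7, plus 1-hour gap → hour 8), unit testing can start at hour 8 and finishes at hour 15.
After unit testing (finishes hour 15, plus 3-hour gap → hour 18), smoke testing can start at hour 18 and finishes at hour 24.
For integration testing: unit testing (finishes hour 15, plus 2-hour gap → hour 17); the build (finishes hour 7, plus 1-hour gap → hour 8). Taking the maximum gives a start of hour 17, and it finishes at 17 + 4 = hour 21.
Staging deploy has to wait for integration testing (finishes hour 21); the build (finishes hour 7); unit testing (finishes hour 15). The latest of these is hour 21, so staging deploy runs hour 21 to 21 + 3 = hour 24.
Canary rollout waits on staging deploy (finishes hour 24, plus 2-hour gap → hour 26), so it starts at hour 26 and finishes at 26 + 8 = hour 34.
Every task is finished by hour 34, which is no later than the deadline of 38, so the schedule is feasible.

Yes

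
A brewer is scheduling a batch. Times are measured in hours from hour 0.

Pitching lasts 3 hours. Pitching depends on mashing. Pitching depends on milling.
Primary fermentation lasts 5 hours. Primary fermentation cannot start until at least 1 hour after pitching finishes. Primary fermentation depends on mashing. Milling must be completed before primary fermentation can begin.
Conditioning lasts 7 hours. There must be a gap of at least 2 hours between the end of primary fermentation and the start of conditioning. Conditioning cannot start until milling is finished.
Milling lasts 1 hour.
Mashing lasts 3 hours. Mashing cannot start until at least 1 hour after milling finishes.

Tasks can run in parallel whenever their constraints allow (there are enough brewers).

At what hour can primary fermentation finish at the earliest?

Milling can start immediately at hour 0; it finishes at hour 1.
Mashing waits on milling (finishes hour 1, plus 1-hour gap → hour 2), so it starts at hour 2 and finishes at 2 + 3 = hour 5.
For pitching: mashing (finishes hour 5); milling (finishes hour 1). Taking the maximum gives a start of hour 5, and it finishes at 5 + 3 = hour 8.
Primary fermentation cannot start until pitching (finishes hour 8, plus 1-hour gap → hour 9); mashing (finishes hour 5); milling (finishes hour 1). The controlling bound is hour 9, so primary fermentation finishes at 9 + 5 = hour 14.

14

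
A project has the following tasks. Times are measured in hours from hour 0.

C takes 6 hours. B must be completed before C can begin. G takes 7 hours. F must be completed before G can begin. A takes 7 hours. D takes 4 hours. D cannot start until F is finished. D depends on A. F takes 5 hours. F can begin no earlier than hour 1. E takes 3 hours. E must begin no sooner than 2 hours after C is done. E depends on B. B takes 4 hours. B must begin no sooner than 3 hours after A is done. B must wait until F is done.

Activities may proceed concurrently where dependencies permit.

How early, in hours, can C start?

After its own release at hour 1, F can start at hour 1 and finishes at hour 6.
A can start immediately at hour 0; it finishes at hour 7.
B cannot start until A (finishes hour 7, plus 3-hour gap → hour 10); F (finishes hour 6). The controlling bound is hour 10, so B finishes at 10 + 4 = hour 14.
C waits on B (finishes hour 14), so the earliest it can start is hour 14.

14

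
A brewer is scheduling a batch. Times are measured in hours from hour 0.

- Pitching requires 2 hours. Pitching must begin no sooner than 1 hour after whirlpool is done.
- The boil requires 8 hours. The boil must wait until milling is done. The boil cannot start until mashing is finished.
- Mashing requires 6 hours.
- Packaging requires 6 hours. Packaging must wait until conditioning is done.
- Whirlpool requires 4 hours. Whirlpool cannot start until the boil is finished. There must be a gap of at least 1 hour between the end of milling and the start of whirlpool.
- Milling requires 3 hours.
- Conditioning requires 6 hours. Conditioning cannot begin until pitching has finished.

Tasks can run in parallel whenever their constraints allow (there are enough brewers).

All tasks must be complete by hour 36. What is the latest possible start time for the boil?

Packaging must finish by hour 36; it takes 6 hours, so it must start by 36 − 6 = hour 30.
Since packaging (must start by hour 30) depends on it, conditioning must finish by hour 30. Backing off its 6-hour duration gives a latest start of hour 24.
Pitching feeds into conditioning (must start by hour 24); so pitching must finish by hour 24 and therefore start by hour 22.
Whirlpool feeds into pitching (must start by hour 22, minus 1-hour gap → hour 21); so whirlpool must finish by hour 21 and therefore start by hour 17.
Since whirlpool (must start by hour 17) depends on it, the boil must finish by hour 17. Backing off its 8-hour duration gives a latest start of hour 9.

9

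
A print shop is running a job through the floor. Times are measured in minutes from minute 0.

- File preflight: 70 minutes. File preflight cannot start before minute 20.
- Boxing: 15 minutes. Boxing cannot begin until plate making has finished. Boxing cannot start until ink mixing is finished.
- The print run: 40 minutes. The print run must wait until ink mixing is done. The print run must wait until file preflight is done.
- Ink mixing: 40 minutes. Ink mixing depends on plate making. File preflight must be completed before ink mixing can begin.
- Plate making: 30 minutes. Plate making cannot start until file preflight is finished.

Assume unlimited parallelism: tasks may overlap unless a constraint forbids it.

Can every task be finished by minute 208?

File preflight cannot begin until its own release at minute 20. It runs from minute 20 to 20 + 70 = minute 90.
Plate making cannot begin until file preflight (finishes minute 90). It runs from minute 90 to 90 + 30 = minute 120.
Ink mixing has to wait for plate making (finishes minute 120); file preflight (finishes minute 90). The latest of these is minute 120, so ink mixing runs minute 120 to 120 + 40 = minute 160.
Boxing needs all of plate making (finishes minute 120); ink mixing (finishes minute 160). That puts its earliest start at minute 160; it finishes at 160 + 15 = minute 175.
The print run cannot start until ink mixing (finishes minute 160); file preflight (finishes minute 90). The controlling bound is minute 160, so the print run finishes at 160 + 40 = minute 200.
Every task is finished by minute 200, which is no later than the deadline of 208, so the schedule is feasible.

Yes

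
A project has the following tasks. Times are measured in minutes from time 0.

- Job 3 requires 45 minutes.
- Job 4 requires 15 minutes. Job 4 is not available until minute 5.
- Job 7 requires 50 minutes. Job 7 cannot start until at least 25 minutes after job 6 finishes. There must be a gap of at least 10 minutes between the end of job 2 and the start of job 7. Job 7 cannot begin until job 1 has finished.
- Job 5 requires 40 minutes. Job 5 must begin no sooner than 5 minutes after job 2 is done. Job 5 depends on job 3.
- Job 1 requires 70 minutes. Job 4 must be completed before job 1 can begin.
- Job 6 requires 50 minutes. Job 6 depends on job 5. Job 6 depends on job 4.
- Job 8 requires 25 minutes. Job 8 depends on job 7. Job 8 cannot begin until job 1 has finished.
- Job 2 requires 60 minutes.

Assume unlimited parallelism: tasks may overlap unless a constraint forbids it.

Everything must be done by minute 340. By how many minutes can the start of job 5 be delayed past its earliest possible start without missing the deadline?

85

Job 3 can start immediately at minute 0; it finishes at minute 45.
Job 2 has no prerequisites, so it starts at minute 0 and finishes at minute 60.
For job 5: job 2 (finishes minute 60, plus 5-minute gap → minute 65); job 3 (finishes minute 45). Taking the maximum gives a start of minute 65, and it finishes at 65 + 40 = minute 105.

Working backward from the deadline:
To finish by minute 340, job 8 (duration 25) must start no later than minute 315.
Job 7 must finish before job 8 (must start by minute 315). With a 50-minute duration, job 7 must start by 315 − 50 = minute 265.
Job 6 must finish before job 7 (must start by minute 265, minus 25-minute gap → minute 240). With a 50-minute duration, job 6 must start by 240 − 50 = minute 190.
Job 5 has to be done before job 6 (must start by minute 190). That means finishing by minute 190, i.e. starting by 190 − 40 = minute 150.
So job 5 can start as early as minute 65 and as late as minute 150, giving 150 − 65 = 85 minutes of slack.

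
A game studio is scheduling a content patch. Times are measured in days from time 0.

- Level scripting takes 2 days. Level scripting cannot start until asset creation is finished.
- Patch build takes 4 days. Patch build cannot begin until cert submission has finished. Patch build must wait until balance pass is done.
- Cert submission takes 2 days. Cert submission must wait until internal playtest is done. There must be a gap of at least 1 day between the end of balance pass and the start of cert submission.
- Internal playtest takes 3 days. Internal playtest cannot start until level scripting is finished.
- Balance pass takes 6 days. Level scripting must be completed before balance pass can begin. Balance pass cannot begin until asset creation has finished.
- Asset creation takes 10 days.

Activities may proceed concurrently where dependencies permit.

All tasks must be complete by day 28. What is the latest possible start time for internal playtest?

Patch build has no dependents, so it just needs to finish by day 28. Starting by 28 − 4 = day 24 achieves that.
Cert submission feeds into patch build (must start by day 24); so cert submission must finish by day 24 and therefore start by day 22.
Since cert submission (must start by day 22) depends on it, internal playtest must finish by day 22. Backing off its 3-day duration gives a latest start of day 19.

19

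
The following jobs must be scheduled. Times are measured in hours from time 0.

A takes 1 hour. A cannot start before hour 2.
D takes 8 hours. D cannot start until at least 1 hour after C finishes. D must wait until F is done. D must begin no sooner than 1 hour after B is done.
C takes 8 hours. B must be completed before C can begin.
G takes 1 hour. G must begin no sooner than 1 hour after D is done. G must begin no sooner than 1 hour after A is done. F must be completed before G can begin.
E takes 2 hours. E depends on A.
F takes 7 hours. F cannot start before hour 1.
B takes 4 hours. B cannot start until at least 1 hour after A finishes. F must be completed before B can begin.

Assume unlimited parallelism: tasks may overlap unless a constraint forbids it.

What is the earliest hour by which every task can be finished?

31

F waits on its own release at hour 1, so it starts at hour 1 and finishes at 1 + 7 = hour 8.
A waits on its own release at hour 2, so it starts at hour 2 and finishes at 2 + 1 = hour 3.
After A (finishes hour 3), E can start at hour 3 and finishes at hour 5.
B needs all of A (finishes hour 3, plus 1-hour gap → hour 4); F (finishes hour 8). That puts its earliest start at hour 8; it finishes at 8 + 4 = hour 12.
C waits on B (finishes hour 12), so it starts at hour 12 and finishes at 12 + 8 = hour 20.
D needs all of C (finishes hour 20, plus 1-hour gap → hour 21); F (finishes hour 8); B (finishes hour 12, plus 1-hour gap → hour 13). That puts its earliest start at hour 21; it finishes at 21 + 8 = hour 29.
For G: D (finishes hour 29, plus 1-hour gap → hour 30); A (finishes hour 3, plus 1-hour gap → hour 4); F (finishes hour 8). Taking the maximum gives a start of hour 30, and it finishes at 30 + 1 = hour 31.
All tasks are finished once the last one completes. Finish times: A at 3, B at 12, C at 20, D at 29, E at 5, F at 8, G at 31. The latest is hour 31.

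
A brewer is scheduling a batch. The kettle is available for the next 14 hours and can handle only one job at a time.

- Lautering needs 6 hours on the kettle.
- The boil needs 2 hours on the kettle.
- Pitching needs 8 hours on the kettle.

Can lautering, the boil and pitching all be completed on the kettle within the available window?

Running back to back, the jobs need 6 + 2 + 8 = 16 hours on the kettle.
Since 16 > 14, they cannot all fit.

No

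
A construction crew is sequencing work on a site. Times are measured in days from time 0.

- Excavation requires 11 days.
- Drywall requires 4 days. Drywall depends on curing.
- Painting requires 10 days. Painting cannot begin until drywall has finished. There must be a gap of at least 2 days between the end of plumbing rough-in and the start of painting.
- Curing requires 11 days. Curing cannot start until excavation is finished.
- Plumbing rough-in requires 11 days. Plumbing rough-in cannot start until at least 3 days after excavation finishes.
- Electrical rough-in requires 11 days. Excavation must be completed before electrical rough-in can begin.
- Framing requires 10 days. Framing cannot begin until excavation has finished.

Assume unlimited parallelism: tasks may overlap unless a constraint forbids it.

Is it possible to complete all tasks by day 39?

Excavation can start immediately at day 0; it finishes at day 11.
After excavation (finishes day 11), electrical rough-in can start at day 11 and finishes at day 22.
Plumbing rough-in cannot begin until excavation (finishes day 11, plus 3-day gap → day 14). It runs from day 14 to 14 + 11 = day 25.
Framing cannot begin until excavation (finishes day 11). It runs from day 11 to 11 + 10 = day 21.
Curing waits on excavation (finishes day 11), so it starts at day 11 and finishes at 11 + 11 = day 22.
Drywall waits on curing (finishes day 22), so it starts at day 22 and finishes at 22 + 4 = day 26.
Painting cannot start until drywall (finishes day 26); plumbing rough-in (finishes day 25, plus 2-day gap → day 27). The controlling bound is day 27, so painting finishes at 27 + 10 = day 37.
Every task is finished by day 37, which is no later than the deadline of 39, so the schedule is feasible.

Yes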